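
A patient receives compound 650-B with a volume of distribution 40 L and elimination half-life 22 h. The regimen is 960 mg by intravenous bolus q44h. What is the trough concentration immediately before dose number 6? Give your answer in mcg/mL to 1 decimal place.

8.0 mcg/mL

f = (1/2)^(τ/t½) = (1/2)^(44/22) ≈ 0.2500.
C₀ = D/Vd = 960/40 ≈ 24.000 mcg/mL.
Before the 6th dose, 5 doses have been given. Superposition: Cmin = C₀·(f + f² + … + f^5).
≈ 24.000 × (0.2500 + 0.0625 + 0.0156 + 0.0039 + 0.0010) ≈ 24.000 × 0.3330 ≈ 7.992 mcg/mL.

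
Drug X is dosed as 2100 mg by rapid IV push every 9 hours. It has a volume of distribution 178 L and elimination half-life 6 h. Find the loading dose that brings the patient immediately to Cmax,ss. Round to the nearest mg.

f = (1/2)^(9/6) ≈ 0.353553; accumulation ratio R = 1/(1−f) ≈ 1.54692.
Loading dose to hit Cmax,ss on first dose: D_load = D_maint·R ≈ 2100 × 1.54692 ≈ 3248.53 mg.

3249 mg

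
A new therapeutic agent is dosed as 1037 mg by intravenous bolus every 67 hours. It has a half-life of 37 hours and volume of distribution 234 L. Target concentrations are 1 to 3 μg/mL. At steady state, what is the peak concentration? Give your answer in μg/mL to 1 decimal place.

6.2 μg/mL

Over one 67-h interval, 67/37 ≈ 1.8108 half-lives elapse, leaving f ≈ 0.2850 of each dose.
Accumulation ratio R = 1/(1 − f) ≈ 1/0.7150 ≈ 1.3986.
Single-dose peak C₀ = D/Vd = 1037/234 ≈ 4.432 μg/mL.
Steady-state peak Cmax,ss = C₀·R ≈ 4.432 × 1.3986 ≈ 6.199 μg/mL.
Peak 6.2 μg/mL vs MTC 3 μg/mL: exceeds toxic threshold.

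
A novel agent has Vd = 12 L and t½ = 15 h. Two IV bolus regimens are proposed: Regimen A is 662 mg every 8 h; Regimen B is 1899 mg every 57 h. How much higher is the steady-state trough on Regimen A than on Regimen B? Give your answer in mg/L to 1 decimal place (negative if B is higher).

111.1 mg/L

Regimen A: f = (1/2)^(8/15) ≈ 0.6910; Cmin,ss = (662/12)·f/(1−f) ≈ 123.366 mg/L.
Regimen B: f = (1/2)^(57/15) ≈ 0.0718; Cmin,ss = (1899/12)·f/(1−f) ≈ 12.241 mg/L.
Difference ≈ 123.366 − 12.241 ≈ 111.125 mg/L.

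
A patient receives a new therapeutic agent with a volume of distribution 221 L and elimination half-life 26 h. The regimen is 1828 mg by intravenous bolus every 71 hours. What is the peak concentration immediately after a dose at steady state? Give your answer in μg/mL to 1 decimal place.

9.7 μg/mL

k = ln2/t½ = ln2/26 ≈ 0.026660 h⁻¹; fraction remaining f = e^(−kτ) = e^(−0.026660×71) ≈ 0.1506.
At steady state, accumulation factor R = 1/(1 − e^(−kτ)) ≈ 1.1773.
Single-dose peak C₀ = D/Vd = 1828/221 ≈ 8.271 μg/mL.
Steady-state peak Cmax,ss = C₀·R ≈ 8.271 × 1.1773 ≈ 9.737 μg/mL.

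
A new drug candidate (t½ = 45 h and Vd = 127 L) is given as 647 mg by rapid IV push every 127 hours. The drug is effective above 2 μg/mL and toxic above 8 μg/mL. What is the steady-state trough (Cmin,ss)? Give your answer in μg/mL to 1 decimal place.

0.8 μg/mL

k = ln2/t½ = ln2/45 ≈ 0.015403 h⁻¹; fraction remaining f = e^(−kτ) = e^(−0.015403×127) ≈ 0.1414.
At steady state, accumulation factor R = 1/(1 − e^(−kτ)) ≈ 1.1647.
Single-dose peak C₀ = D/Vd = 647/127 ≈ 5.094 μg/mL.
Steady-state peak Cmax,ss = C₀·R ≈ 5.094 × 1.1647 ≈ 5.933 μg/mL.
One interval later, Cmin,ss = Cmax,ss·e^(−kτ) ≈ 5.933 × 0.1414 ≈ 0.839 μg/mL.
Trough 0.8 μg/mL vs MEC 2 μg/mL: subtherapeutic.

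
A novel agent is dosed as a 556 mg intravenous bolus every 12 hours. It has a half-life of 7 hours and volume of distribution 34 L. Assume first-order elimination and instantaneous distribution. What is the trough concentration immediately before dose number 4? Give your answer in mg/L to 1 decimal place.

7.0 mg/L

f = (1/2)^(τ/t½) = (1/2)^(12/7) ≈ 0.3048.
C₀ = D/Vd = 556/34 ≈ 16.353 mg/L.
Before the 4th dose, 3 doses have been given. Superposition: Cmin = C₀·(f + f² + … + f^3).
≈ 16.353 × (0.3048 + 0.0929 + 0.0283) ≈ 16.353 × 0.4260 ≈ 6.966 mg/L.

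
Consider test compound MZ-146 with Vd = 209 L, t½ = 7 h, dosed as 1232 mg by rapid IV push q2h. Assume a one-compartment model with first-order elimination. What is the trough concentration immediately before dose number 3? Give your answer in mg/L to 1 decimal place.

f = (1/2)^(τ/t½) = (1/2)^(2/7) ≈ 0.8203.
C₀ = D/Vd = 1232/209 ≈ 5.895 mg/L.
Before the 3rd dose, 2 doses have been given. Superposition: Cmin = C₀·(f + f²).
≈ 5.895 × (0.8203 + 0.6729) ≈ 5.895 × 1.4932 ≈ 8.802 mg/L.

8.8 mg/L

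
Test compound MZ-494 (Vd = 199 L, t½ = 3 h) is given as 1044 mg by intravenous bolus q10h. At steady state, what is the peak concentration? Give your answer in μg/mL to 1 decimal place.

5.8 μg/mL

k = ln2/t½ = ln2/3 ≈ 0.231049 h⁻¹; fraction remaining f = e^(−kτ) = e^(−0.231049×10) ≈ 0.0992.
Accumulation ratio R = 1/(1 − f) ≈ 1/0.9008 ≈ 1.1101.
Single-dose peak C₀ = D/Vd = 1044/199 ≈ 5.246 μg/mL.
Steady-state peak Cmax,ss = C₀·R ≈ 5.246 × 1.1101 ≈ 5.824 μg/mL.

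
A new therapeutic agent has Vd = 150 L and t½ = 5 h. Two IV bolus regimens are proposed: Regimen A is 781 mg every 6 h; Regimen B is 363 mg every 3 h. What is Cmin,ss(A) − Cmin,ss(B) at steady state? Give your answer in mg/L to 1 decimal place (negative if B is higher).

Regimen A: f = (1/2)^(6/5) ≈ 0.4353; Cmin,ss = (781/150)·f/(1−f) ≈ 4.014 mg/L.
Regimen B: f = (1/2)^(3/5) ≈ 0.6598; Cmin,ss = (363/150)·f/(1−f) ≈ 4.693 mg/L.
Difference ≈ 4.014 − 4.693 ≈ -0.679 mg/L.

-0.7 mg/L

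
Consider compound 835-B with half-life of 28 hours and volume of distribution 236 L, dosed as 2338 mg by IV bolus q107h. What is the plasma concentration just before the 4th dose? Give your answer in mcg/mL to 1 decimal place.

f = (1/2)^(τ/t½) = (1/2)^(107/28) ≈ 0.0707.
C₀ = D/Vd = 2338/236 ≈ 9.907 mcg/mL.
Before the 4th dose, 3 doses have been given. Superposition: Cmin = C₀·(f + f² + … + f^3).
≈ 9.907 × (0.0707 + 0.0050 + 0.0004) ≈ 9.907 × 0.0761 ≈ 0.754 mcg/mL.

0.8 mcg/mL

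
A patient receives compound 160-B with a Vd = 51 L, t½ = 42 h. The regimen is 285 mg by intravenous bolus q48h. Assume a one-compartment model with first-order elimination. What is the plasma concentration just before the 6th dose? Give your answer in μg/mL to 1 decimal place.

f = (1/2)^(τ/t½) = (1/2)^(48/42) ≈ 0.4529.
C₀ = D/Vd = 285/51 ≈ 5.588 μg/mL.
Before the 6th dose, 5 doses have been given. Superposition: Cmin = C₀·(f + f² + … + f^5).
≈ 5.588 × (0.4529 + 0.2051 + 0.0929 + 0.0421 + 0.0191) ≈ 5.588 × 0.8121 ≈ 4.538 μg/mL.

4.5 μg/mL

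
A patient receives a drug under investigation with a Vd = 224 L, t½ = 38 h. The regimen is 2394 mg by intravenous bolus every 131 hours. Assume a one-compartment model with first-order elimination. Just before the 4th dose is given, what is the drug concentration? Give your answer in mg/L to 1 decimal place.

1.1 mg/L

f = (1/2)^(τ/t½) = (1/2)^(131/38) ≈ 0.0917.
C₀ = D/Vd = 2394/224 ≈ 10.688 mg/L.
Before the 4th dose, 3 doses have been given. Superposition: Cmin = C₀·(f + f² + … + f^3).
≈ 10.688 × (0.0917 + 0.0084 + 0.0008) ≈ 10.688 × 0.1009 ≈ 1.078 mg/L.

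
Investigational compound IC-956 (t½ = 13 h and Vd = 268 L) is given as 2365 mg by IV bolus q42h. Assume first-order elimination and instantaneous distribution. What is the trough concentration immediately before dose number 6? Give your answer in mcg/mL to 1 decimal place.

1.1 mcg/mL

f = (1/2)^(τ/t½) = (1/2)^(42/13) ≈ 0.1065.
C₀ = D/Vd = 2365/268 ≈ 8.825 mcg/mL.
Before the 6th dose, 5 doses have been given. Superposition: Cmin = C₀·(f + f² + … + f^5).
≈ 8.825 × (0.1065 + 0.0113 + 0.0012 + 0.0001 + 0.0000) ≈ 8.825 × 0.1191 ≈ 1.051 mcg/mL.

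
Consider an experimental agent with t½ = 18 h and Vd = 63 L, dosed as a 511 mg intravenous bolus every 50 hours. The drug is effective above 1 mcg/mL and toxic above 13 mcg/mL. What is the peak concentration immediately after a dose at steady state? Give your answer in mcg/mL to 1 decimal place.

τ/t½ = 50/18 ≈ 2.7778, so fraction remaining f = (1/2)^(50/18) ≈ 0.1458.
Accumulation ratio R = 1/(1 − f) ≈ 1/0.8542 ≈ 1.1707.
Single-dose peak C₀ = D/Vd = 511/63 ≈ 8.111 mcg/mL.
Steady-state peak Cmax,ss = C₀·R ≈ 8.111 × 1.1707 ≈ 9.496 mcg/mL.
Peak 9.5 mcg/mL vs MTC 13 mcg/mL: below toxic threshold.

9.5 mcg/mL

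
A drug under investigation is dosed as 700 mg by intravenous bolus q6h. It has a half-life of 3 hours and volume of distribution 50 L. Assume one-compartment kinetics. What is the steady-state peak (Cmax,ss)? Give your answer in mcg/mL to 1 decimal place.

τ = 6 h = 2 half-lives, so f = (1/2)^2 = 0.25.
At steady state, R = 1/(1 − 0.25) = 4/3.
Single-dose peak C₀ = D/Vd = 700/50 = 14 mcg/mL.
Steady-state peak Cmax,ss = C₀·R = 14 × 4/3 ≈ 18.667 mcg/mL.

18.7 mcg/mL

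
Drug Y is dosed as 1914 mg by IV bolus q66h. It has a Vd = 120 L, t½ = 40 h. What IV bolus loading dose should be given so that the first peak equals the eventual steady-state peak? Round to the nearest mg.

f = (1/2)^(66/40) ≈ 0.318640; accumulation ratio R = 1/(1−f) ≈ 1.46765.
Loading dose to hit Cmax,ss on first dose: D_load = D_maint·R ≈ 1914 × 1.46765 ≈ 2809.08 mg.

2809 mg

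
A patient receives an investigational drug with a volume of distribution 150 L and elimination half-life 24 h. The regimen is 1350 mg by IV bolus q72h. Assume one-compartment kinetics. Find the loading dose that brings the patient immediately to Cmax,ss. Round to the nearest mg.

1543 mg

f = (1/2)^(72/24) ≈ 0.125000; accumulation ratio R = 1/(1−f) ≈ 1.14286.
Loading dose to hit Cmax,ss on first dose: D_load = D_maint·R ≈ 1350 × 1.14286 ≈ 1542.86 mg.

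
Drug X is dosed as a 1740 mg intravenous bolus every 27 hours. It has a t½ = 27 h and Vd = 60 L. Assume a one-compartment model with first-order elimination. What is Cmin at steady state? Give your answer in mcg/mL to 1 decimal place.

The dosing interval is 1 half-life, so f = 2^(−1) = 0.5.
Accumulation ratio R = 1/(1 − f) = 1/0.5 = 2/1.
Single-dose peak C₀ = D/Vd = 1740/60 = 29 mcg/mL.
Steady-state peak Cmax,ss = C₀·R = 29 × 2/1 ≈ 58.000 mcg/mL.
Steady-state trough Cmin,ss = Cmax,ss·f ≈ 58.000 × 0.5 ≈ 29.000 mcg/mL.

29.0 mcg/mL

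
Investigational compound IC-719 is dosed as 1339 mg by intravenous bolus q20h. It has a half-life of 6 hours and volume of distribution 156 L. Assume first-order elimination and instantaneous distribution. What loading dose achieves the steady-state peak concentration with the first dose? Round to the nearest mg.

f = (1/2)^(20/6) ≈ 0.099213; accumulation ratio R = 1/(1−f) ≈ 1.11014.
Loading dose to hit Cmax,ss on first dose: D_load = D_maint·R ≈ 1339 × 1.11014 ≈ 1486.48 mg.

1486 mg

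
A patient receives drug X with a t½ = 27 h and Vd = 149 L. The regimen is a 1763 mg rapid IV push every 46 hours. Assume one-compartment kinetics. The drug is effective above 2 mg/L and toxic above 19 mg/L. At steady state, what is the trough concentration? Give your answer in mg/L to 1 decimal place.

Over one 46-h interval, 46/27 ≈ 1.7037 half-lives elapse, leaving f ≈ 0.3070 of each dose.
At steady state, accumulation factor R = 1/(1 − e^(−kτ)) ≈ 1.4430.
Each bolus raises the concentration by D/Vd = 1763/149 ≈ 11.832 mg/L.
Cmax,ss = C₀/(1 − f) ≈ 11.832/0.6930 ≈ 17.074 mg/L.
One interval later, Cmin,ss = Cmax,ss·e^(−kτ) ≈ 17.074 × 0.3070 ≈ 5.242 mg/L.
Trough 5.2 mg/L vs MEC 2 mg/L: adequate.

5.2 mg/L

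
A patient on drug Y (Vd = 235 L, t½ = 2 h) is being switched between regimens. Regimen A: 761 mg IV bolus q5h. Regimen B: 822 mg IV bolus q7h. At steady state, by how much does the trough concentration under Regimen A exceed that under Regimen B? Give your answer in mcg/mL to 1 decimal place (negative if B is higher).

Regimen A: f = (1/2)^(5/2) ≈ 0.1768; Cmin,ss = (761/235)·f/(1−f) ≈ 0.695 mcg/mL.
Regimen B: f = (1/2)^(7/2) ≈ 0.0884; Cmin,ss = (822/235)·f/(1−f) ≈ 0.339 mcg/mL.
Difference ≈ 0.695 − 0.339 ≈ 0.356 mcg/mL.

0.4 mcg/mL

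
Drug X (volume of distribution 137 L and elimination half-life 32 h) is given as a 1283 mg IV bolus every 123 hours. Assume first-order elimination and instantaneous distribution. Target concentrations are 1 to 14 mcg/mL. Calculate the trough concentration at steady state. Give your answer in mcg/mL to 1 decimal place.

Over one 123-h interval, 123/32 ≈ 3.8438 half-lives elapse, leaving f ≈ 0.0696 of each dose.
At steady state, accumulation factor R = 1/(1 − e^(−kτ)) ≈ 1.0748.
Each bolus raises the concentration by D/Vd = 1283/137 ≈ 9.365 mcg/mL.
Cmax,ss = C₀/(1 − f) ≈ 9.365/0.9304 ≈ 10.066 mcg/mL.
One interval later, Cmin,ss = Cmax,ss·e^(−kτ) ≈ 10.066 × 0.0696 ≈ 0.701 mcg/mL.
Trough 0.7 mcg/mL vs MEC 1 mcg/mL: subtherapeutic.

0.7 mcg/mL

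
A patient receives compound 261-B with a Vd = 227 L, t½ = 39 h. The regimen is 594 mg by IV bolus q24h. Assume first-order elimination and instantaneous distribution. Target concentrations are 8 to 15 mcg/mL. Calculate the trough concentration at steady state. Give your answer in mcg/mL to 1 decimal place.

Over one 24-h interval, 24/39 ≈ 0.61538 half-lives elapse, leaving f ≈ 0.6528 of each dose.
At steady state, accumulation factor R = 1/(1 − e^(−kτ)) ≈ 2.8802.
Each bolus raises the concentration by D/Vd = 594/227 ≈ 2.617 mcg/mL.
Steady-state peak Cmax,ss = C₀·R ≈ 2.617 × 2.8802 ≈ 7.537 mcg/mL.
One interval later, Cmin,ss = Cmax,ss·e^(−kτ) ≈ 7.537 × 0.6528 ≈ 4.920 mcg/mL.
Trough 4.9 mcg/mL vs MEC 8 mcg/mL: subtherapeutic.

4.9 mcg/mL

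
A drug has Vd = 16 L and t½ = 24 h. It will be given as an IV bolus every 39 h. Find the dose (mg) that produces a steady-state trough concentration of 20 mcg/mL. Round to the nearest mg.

τ/t½ = 39/24 ≈ 1.625, so f = (1/2)^(39/24) ≈ 0.324210.
Cmin,ss = (D/Vd)·f/(1−f), so D = Cmin,ss·Vd·(1−f)/f.
D = 20 × 16 × (1−f)/f ≈ 20 × 16 × 2.08442 ≈ 667.01 mg.

667 mg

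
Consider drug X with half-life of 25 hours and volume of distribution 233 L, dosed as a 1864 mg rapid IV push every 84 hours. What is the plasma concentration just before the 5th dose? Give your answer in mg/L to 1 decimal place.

0.9 mg/L

f = (1/2)^(τ/t½) = (1/2)^(84/25) ≈ 0.0974.
C₀ = D/Vd = 1864/233 ≈ 8.000 mg/L.
Before the 5th dose, 4 doses have been given. Superposition: Cmin = C₀·(f + f² + … + f^4).
≈ 8.000 × (0.0974 + 0.0095 + 0.0009 + 0.0001) ≈ 8.000 × 0.1079 ≈ 0.863 mg/L.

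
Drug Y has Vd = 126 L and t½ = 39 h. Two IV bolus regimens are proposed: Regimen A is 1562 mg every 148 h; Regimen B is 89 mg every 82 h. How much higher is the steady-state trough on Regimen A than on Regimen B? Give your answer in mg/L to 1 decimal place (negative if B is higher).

Regimen A: f = (1/2)^(148/39) ≈ 0.0720; Cmin,ss = (1562/126)·f/(1−f) ≈ 0.962 mg/L.
Regimen B: f = (1/2)^(82/39) ≈ 0.2328; Cmin,ss = (89/126)·f/(1−f) ≈ 0.214 mg/L.
Difference ≈ 0.962 − 0.214 ≈ 0.748 mg/L.

0.7 mg/L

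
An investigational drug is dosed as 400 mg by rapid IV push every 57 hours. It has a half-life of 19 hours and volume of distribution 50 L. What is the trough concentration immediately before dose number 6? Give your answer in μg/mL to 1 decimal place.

1.1 μg/mL

f = (1/2)^(τ/t½) = (1/2)^(57/19) ≈ 0.1250.
C₀ = D/Vd = 400/50 ≈ 8.000 μg/mL.
Before the 6th dose, 5 doses have been given. Superposition: Cmin = C₀·(f + f² + … + f^5).
≈ 8.000 × (0.1250 + 0.0156 + 0.0020 + 0.0002 + 0.0000) ≈ 8.000 × 0.1428 ≈ 1.142 μg/mL.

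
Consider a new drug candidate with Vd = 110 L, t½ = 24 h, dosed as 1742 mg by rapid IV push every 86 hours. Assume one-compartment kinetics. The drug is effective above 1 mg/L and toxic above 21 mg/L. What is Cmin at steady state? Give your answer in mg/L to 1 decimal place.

τ/t½ = 86/24 ≈ 3.5833, so fraction remaining f = (1/2)^(86/24) ≈ 0.0834.
Each bolus raises the concentration by D/Vd = 1742/110 ≈ 15.836 mg/L.
Steady-state trough Cmin,ss = C₀·f/(1−f) ≈ 15.836 × 0.0834/0.9166 ≈ 1.441 mg/L.
Trough 1.4 mg/L vs MEC 1 mg/L: adequate.

1.4 mg/L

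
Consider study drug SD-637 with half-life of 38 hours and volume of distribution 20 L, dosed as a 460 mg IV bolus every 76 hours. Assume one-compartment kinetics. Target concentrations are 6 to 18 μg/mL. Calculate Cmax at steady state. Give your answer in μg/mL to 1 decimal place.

30.7 μg/mL

τ = 76 h = 2 half-lives, so f = (1/2)^2 = 0.25.
At steady state, R = 1/(1 − 0.25) = 4/3.
Single-dose peak C₀ = D/Vd = 460/20 = 23 μg/mL.
Steady-state peak Cmax,ss = C₀·R = 23 × 4/3 ≈ 30.667 μg/mL.
Peak 30.7 μg/mL vs MTC 18 μg/mL: exceeds toxic threshold.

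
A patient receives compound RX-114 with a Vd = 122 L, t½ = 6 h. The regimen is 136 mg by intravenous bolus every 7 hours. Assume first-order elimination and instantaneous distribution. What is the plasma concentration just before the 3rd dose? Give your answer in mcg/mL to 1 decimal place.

0.7 mcg/mL

f = (1/2)^(τ/t½) = (1/2)^(7/6) ≈ 0.4454.
C₀ = D/Vd = 136/122 ≈ 1.115 mcg/mL.
Before the 3rd dose, 2 doses have been given. Superposition: Cmin = C₀·(f + f²).
≈ 1.115 × (0.4454 + 0.1984) ≈ 1.115 × 0.6438 ≈ 0.718 mcg/mL.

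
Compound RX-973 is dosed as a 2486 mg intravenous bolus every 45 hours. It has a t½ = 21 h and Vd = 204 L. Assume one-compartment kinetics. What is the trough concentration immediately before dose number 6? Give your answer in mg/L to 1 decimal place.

f = (1/2)^(τ/t½) = (1/2)^(45/21) ≈ 0.2264.
C₀ = D/Vd = 2486/204 ≈ 12.186 mg/L.
Before the 6th dose, 5 doses have been given. Superposition: Cmin = C₀·(f + f² + … + f^5).
≈ 12.186 × (0.2264 + 0.0513 + 0.0116 + 0.0026 + 0.0006) ≈ 12.186 × 0.2925 ≈ 3.564 mg/L.

3.6 mg/L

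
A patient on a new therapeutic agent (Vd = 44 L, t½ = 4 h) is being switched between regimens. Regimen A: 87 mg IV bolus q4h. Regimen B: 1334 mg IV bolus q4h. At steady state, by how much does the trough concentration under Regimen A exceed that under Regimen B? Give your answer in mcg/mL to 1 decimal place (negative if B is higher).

-28.3 mcg/mL

Regimen A: f = (1/2)^(4/4) ≈ 0.5000; Cmin,ss = (87/44)·f/(1−f) ≈ 1.977 mcg/mL.
Regimen B: f = (1/2)^(4/4) ≈ 0.5000; Cmin,ss = (1334/44)·f/(1−f) ≈ 30.318 mcg/mL.
Difference ≈ 1.977 − 30.318 ≈ -28.341 mcg/mL.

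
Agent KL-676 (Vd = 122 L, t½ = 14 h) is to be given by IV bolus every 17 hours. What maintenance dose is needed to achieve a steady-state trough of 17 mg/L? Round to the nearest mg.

2738 mg

τ/t½ = 17/14 ≈ 1.2143, so f = (1/2)^(17/14) ≈ 0.430986.
Cmin,ss = (D/Vd)·f/(1−f), so D = Cmin,ss·Vd·(1−f)/f.
D = 17 × 122 × (1−f)/f ≈ 17 × 122 × 1.32026 ≈ 2738.22 mg.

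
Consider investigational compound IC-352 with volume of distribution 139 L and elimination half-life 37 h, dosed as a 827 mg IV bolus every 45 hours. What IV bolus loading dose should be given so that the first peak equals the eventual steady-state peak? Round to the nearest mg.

1452 mg

f = (1/2)^(45/37) ≈ 0.430410; accumulation ratio R = 1/(1−f) ≈ 1.75565.
Loading dose to hit Cmax,ss on first dose: D_load = D_maint·R ≈ 827 × 1.75565 ≈ 1451.92 mg.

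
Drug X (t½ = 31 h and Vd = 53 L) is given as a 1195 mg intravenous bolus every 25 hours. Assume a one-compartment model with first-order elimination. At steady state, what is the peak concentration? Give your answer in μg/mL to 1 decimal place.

Over one 25-h interval, 25/31 ≈ 0.80645 half-lives elapse, leaving f ≈ 0.5718 of each dose.
At steady state, accumulation factor R = 1/(1 − e^(−kτ)) ≈ 2.3354.
Each bolus raises the concentration by D/Vd = 1195/53 ≈ 22.547 μg/mL.
Steady-state peak Cmax,ss = C₀·R ≈ 22.547 × 2.3354 ≈ 52.656 μg/mL.

52.7 μg/mL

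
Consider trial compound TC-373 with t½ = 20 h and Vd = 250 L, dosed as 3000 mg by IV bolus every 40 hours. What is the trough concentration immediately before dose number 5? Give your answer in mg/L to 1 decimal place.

f = (1/2)^(τ/t½) = (1/2)^(40/20) ≈ 0.2500.
C₀ = D/Vd = 3000/250 ≈ 12.000 mg/L.
Before the 5th dose, 4 doses have been given. Superposition: Cmin = C₀·(f + f² + … + f^4).
≈ 12.000 × (0.2500 + 0.0625 + 0.0156 + 0.0039) ≈ 12.000 × 0.3320 ≈ 3.984 mg/L.

4.0 mg/L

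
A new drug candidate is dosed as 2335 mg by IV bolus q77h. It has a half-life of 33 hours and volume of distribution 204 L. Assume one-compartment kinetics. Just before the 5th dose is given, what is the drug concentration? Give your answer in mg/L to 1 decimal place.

2.8 mg/L

f = (1/2)^(τ/t½) = (1/2)^(77/33) ≈ 0.1984.
C₀ = D/Vd = 2335/204 ≈ 11.446 mg/L.
Before the 5th dose, 4 doses have been given. Superposition: Cmin = C₀·(f + f² + … + f^4).
≈ 11.446 × (0.1984 + 0.0394 + 0.0078 + 0.0015) ≈ 11.446 × 0.2471 ≈ 2.828 mg/L.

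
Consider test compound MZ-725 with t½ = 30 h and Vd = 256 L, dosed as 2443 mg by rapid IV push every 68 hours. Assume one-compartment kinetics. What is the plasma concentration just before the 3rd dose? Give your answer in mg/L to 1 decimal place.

f = (1/2)^(τ/t½) = (1/2)^(68/30) ≈ 0.2078.
C₀ = D/Vd = 2443/256 ≈ 9.543 mg/L.
Before the 3rd dose, 2 doses have been given. Superposition: Cmin = C₀·(f + f²).
≈ 9.543 × (0.2078 + 0.0432) ≈ 9.543 × 0.2510 ≈ 2.395 mg/L.

2.4 mg/L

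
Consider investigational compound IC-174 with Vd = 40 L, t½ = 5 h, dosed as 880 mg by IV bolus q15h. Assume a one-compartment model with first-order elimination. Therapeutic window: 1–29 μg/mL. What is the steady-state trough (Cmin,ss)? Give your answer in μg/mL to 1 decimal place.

3.1 μg/mL

τ = 15 h = 3 half-lives, so f = (1/2)^3 = 0.125.
At steady state, R = 1/(1 − 0.125) = 8/7.
Single-dose peak C₀ = D/Vd = 880/40 = 22 μg/mL.
Steady-state peak Cmax,ss = C₀·R = 22 × 8/7 ≈ 25.143 μg/mL.
Steady-state trough Cmin,ss = Cmax,ss·f ≈ 25.143 × 0.125 ≈ 3.143 μg/mL.
Trough 3.1 μg/mL vs MEC 1 μg/mL: adequate.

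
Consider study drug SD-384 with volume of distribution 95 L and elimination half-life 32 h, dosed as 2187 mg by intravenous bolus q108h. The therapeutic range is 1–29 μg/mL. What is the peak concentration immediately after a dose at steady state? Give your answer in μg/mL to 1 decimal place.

Over one 108-h interval, 108/32 ≈ 3.375 half-lives elapse, leaving f ≈ 0.0964 of each dose.
At steady state, accumulation factor R = 1/(1 − e^(−kτ)) ≈ 1.1067.
Single-dose peak C₀ = D/Vd = 2187/95 ≈ 23.021 μg/mL.
Steady-state peak Cmax,ss = C₀·R ≈ 23.021 × 1.1067 ≈ 25.477 μg/mL.
Peak 25.5 μg/mL vs MTC 29 μg/mL: below toxic threshold.

25.5 μg/mL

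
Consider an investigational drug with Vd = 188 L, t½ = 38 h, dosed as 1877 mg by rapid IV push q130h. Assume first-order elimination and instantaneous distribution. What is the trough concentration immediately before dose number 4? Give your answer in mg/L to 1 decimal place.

1.0 mg/L

f = (1/2)^(τ/t½) = (1/2)^(130/38) ≈ 0.0934.
C₀ = D/Vd = 1877/188 ≈ 9.984 mg/L.
Before the 4th dose, 3 doses have been given. Superposition: Cmin = C₀·(f + f² + … + f^3).
≈ 9.984 × (0.0934 + 0.0087 + 0.0008) ≈ 9.984 × 0.1029 ≈ 1.027 mg/L.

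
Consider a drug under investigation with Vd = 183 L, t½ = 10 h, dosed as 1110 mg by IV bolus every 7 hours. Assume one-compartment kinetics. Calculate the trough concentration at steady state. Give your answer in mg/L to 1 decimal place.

τ/t½ = 7/10 ≈ 0.7, so fraction remaining f = (1/2)^(7/10) ≈ 0.6156.
Each bolus raises the concentration by D/Vd = 1110/183 ≈ 6.066 mg/L.
Steady-state trough Cmin,ss = C₀·f/(1−f) ≈ 6.066 × 0.6156/0.3844 ≈ 9.714 mg/L.

9.7 mg/L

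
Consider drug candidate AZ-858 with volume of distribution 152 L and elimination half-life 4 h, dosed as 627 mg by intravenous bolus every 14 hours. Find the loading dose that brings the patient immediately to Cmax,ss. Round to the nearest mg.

f = (1/2)^(14/4) ≈ 0.088388; accumulation ratio R = 1/(1−f) ≈ 1.09696.
Loading dose to hit Cmax,ss on first dose: D_load = D_maint·R ≈ 627 × 1.09696 ≈ 687.79 mg.

688 mg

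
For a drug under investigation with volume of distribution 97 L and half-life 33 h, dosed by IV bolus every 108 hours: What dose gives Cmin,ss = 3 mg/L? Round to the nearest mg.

τ/t½ = 108/33 ≈ 3.2727, so f = (1/2)^(108/33) ≈ 0.103469.
Cmin,ss = (D/Vd)·f/(1−f), so D = Cmin,ss·Vd·(1−f)/f.
D = 3 × 97 × (1−f)/f ≈ 3 × 97 × 8.66473 ≈ 2521.44 mg.

2521 mg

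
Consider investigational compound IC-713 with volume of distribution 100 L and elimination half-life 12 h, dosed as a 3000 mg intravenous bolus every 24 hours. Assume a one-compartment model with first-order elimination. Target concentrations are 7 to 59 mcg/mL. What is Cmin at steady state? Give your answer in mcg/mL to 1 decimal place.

10.0 mcg/mL

The dosing interval is 2 half-lives, so f = 2^(−2) = 0.25.
At steady state, R = 1/(1 − 0.25) = 4/3.
Single-dose peak C₀ = D/Vd = 3000/100 = 30 mcg/mL.
Steady-state peak Cmax,ss = C₀·R = 30 × 4/3 ≈ 40.000 mcg/mL.
Steady-state trough Cmin,ss = Cmax,ss·f ≈ 40.000 × 0.25 ≈ 10.000 mcg/mL.
Trough 10.0 mcg/mL vs MEC 7 mcg/mL: adequate.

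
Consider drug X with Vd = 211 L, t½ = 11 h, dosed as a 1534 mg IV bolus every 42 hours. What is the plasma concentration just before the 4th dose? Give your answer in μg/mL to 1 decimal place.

0.6 μg/mL

f = (1/2)^(τ/t½) = (1/2)^(42/11) ≈ 0.0709.
C₀ = D/Vd = 1534/211 ≈ 7.270 μg/mL.
Before the 4th dose, 3 doses have been given. Superposition: Cmin = C₀·(f + f² + … + f^3).
≈ 7.270 × (0.0709 + 0.0050 + 0.0004) ≈ 7.270 × 0.0763 ≈ 0.555 μg/mL.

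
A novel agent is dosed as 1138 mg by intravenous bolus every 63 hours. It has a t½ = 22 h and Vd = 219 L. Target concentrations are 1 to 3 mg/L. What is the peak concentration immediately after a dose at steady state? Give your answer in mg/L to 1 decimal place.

k = ln2/t½ = ln2/22 ≈ 0.031507 h⁻¹; fraction remaining f = e^(−kτ) = e^(−0.031507×63) ≈ 0.1374.
Accumulation ratio R = 1/(1 − f) ≈ 1/0.8626 ≈ 1.1593.
Single-dose peak C₀ = D/Vd = 1138/219 ≈ 5.196 mg/L.
Steady-state peak Cmax,ss = C₀·R ≈ 5.196 × 1.1593 ≈ 6.024 mg/L.
Peak 6.0 mg/L vs MTC 3 mg/L: exceeds toxic threshold.

6.0 mg/L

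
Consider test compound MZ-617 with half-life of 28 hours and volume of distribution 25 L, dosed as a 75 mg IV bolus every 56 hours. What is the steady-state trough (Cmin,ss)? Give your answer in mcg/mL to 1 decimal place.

1.0 mcg/mL

τ = 56 h = 2 half-lives, so f = (1/2)^2 = 0.25.
At steady state, R = 1/(1 − 0.25) = 4/3.
Single-dose peak C₀ = D/Vd = 75/25 = 3 mcg/mL.
Steady-state peak Cmax,ss = C₀·R = 3 × 4/3 ≈ 4.000 mcg/mL.
Steady-state trough Cmin,ss = Cmax,ss·f ≈ 4.000 × 0.25 ≈ 1.000 mcg/mL.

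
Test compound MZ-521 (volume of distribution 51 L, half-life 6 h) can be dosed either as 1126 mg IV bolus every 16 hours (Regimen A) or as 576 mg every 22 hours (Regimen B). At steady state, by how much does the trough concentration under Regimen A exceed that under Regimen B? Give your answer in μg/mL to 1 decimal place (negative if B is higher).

3.2 μg/mL

Regimen A: f = (1/2)^(16/6) ≈ 0.1575; Cmin,ss = (1126/51)·f/(1−f) ≈ 4.127 μg/mL.
Regimen B: f = (1/2)^(22/6) ≈ 0.0787; Cmin,ss = (576/51)·f/(1−f) ≈ 0.965 μg/mL.
Difference ≈ 4.127 − 0.965 ≈ 3.162 μg/mL.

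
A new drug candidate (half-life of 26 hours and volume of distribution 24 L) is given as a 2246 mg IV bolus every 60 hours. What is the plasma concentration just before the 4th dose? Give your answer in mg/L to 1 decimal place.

f = (1/2)^(τ/t½) = (1/2)^(60/26) ≈ 0.2020.
C₀ = D/Vd = 2246/24 ≈ 93.583 mg/L.
Before the 4th dose, 3 doses have been given. Superposition: Cmin = C₀·(f + f² + … + f^3).
≈ 93.583 × (0.2020 + 0.0408 + 0.0082) ≈ 93.583 × 0.2510 ≈ 23.489 mg/L.

23.5 mg/L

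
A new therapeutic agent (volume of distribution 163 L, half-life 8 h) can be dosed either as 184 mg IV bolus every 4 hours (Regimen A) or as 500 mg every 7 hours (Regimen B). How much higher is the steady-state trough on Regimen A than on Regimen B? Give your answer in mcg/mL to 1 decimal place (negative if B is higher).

Regimen A: f = (1/2)^(4/8) ≈ 0.7071; Cmin,ss = (184/163)·f/(1−f) ≈ 2.725 mcg/mL.
Regimen B: f = (1/2)^(7/8) ≈ 0.5453; Cmin,ss = (500/163)·f/(1−f) ≈ 3.679 mcg/mL.
Difference ≈ 2.725 − 3.679 ≈ -0.954 mcg/mL.

-1.0 mcg/mL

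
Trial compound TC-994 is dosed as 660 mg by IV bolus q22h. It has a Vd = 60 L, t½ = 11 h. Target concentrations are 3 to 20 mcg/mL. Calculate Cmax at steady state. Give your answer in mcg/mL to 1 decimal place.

14.7 mcg/mL

The dosing interval is 2 half-lives, so f = 2^(−2) = 0.25.
At steady state, R = 1/(1 − 0.25) = 4/3.
Single-dose peak C₀ = D/Vd = 660/60 = 11 mcg/mL.
Steady-state peak Cmax,ss = C₀·R = 11 × 4/3 ≈ 14.667 mcg/mL.
Peak 14.7 mcg/mL vs MTC 20 mcg/mL: below toxic threshold.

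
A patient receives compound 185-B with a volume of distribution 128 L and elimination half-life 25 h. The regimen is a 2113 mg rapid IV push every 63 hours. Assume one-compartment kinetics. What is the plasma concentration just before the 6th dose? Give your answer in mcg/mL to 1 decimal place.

3.5 mcg/mL

f = (1/2)^(τ/t½) = (1/2)^(63/25) ≈ 0.1743.
C₀ = D/Vd = 2113/128 ≈ 16.508 mcg/mL.
Before the 6th dose, 5 doses have been given. Superposition: Cmin = C₀·(f + f² + … + f^5).
≈ 16.508 × (0.1743 + 0.0304 + 0.0053 + 0.0009 + 0.0002) ≈ 16.508 × 0.2111 ≈ 3.485 mcg/mL.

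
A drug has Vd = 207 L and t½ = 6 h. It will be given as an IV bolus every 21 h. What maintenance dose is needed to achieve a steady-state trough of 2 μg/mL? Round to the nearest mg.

τ/t½ = 21/6 ≈ 3.5, so f = (1/2)^(21/6) ≈ 0.088388.
Cmin,ss = (D/Vd)·f/(1−f), so D = Cmin,ss·Vd·(1−f)/f.
D = 2 × 207 × (1−f)/f ≈ 2 × 207 × 10.31375 ≈ 4269.89 mg.

4270 mg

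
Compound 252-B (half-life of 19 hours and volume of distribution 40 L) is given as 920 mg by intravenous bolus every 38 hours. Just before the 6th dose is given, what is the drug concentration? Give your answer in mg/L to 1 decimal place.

f = (1/2)^(τ/t½) = (1/2)^(38/19) ≈ 0.2500.
C₀ = D/Vd = 920/40 ≈ 23.000 mg/L.
Before the 6th dose, 5 doses have been given. Superposition: Cmin = C₀·(f + f² + … + f^5).
≈ 23.000 × (0.2500 + 0.0625 + 0.0156 + 0.0039 + 0.0010) ≈ 23.000 × 0.3330 ≈ 7.659 mg/L.

7.7 mg/L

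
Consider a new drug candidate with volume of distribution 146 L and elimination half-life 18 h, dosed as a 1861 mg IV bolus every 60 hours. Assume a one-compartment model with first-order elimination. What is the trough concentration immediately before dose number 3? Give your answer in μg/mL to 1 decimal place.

f = (1/2)^(τ/t½) = (1/2)^(60/18) ≈ 0.0992.
C₀ = D/Vd = 1861/146 ≈ 12.747 μg/mL.
Before the 3rd dose, 2 doses have been given. Superposition: Cmin = C₀·(f + f²).
≈ 12.747 × (0.0992 + 0.0098) ≈ 12.747 × 0.1090 ≈ 1.389 μg/mL.

1.4 μg/mL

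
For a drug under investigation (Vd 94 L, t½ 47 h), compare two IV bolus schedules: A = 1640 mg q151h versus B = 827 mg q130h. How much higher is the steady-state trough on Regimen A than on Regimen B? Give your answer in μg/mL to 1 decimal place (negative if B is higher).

0.6 μg/mL

Regimen A: f = (1/2)^(151/47) ≈ 0.1079; Cmin,ss = (1640/94)·f/(1−f) ≈ 2.110 μg/mL.
Regimen B: f = (1/2)^(130/47) ≈ 0.1470; Cmin,ss = (827/94)·f/(1−f) ≈ 1.516 μg/mL.
Difference ≈ 2.110 − 1.516 ≈ 0.594 μg/mL.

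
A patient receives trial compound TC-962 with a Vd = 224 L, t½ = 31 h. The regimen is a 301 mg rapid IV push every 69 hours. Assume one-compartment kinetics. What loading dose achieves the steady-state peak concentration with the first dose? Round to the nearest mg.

383 mg

f = (1/2)^(69/31) ≈ 0.213779; accumulation ratio R = 1/(1−f) ≈ 1.27191.
Loading dose to hit Cmax,ss on first dose: D_load = D_maint·R ≈ 301 × 1.27191 ≈ 382.84 mg.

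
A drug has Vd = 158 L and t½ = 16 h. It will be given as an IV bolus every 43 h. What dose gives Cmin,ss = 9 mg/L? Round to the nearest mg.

τ/t½ = 43/16 ≈ 2.6875, so f = (1/2)^(43/16) ≈ 0.155232.
Cmin,ss = (D/Vd)·f/(1−f), so D = Cmin,ss·Vd·(1−f)/f.
D = 9 × 158 × (1−f)/f ≈ 9 × 158 × 5.44197 ≈ 7738.48 mg.

7738 mg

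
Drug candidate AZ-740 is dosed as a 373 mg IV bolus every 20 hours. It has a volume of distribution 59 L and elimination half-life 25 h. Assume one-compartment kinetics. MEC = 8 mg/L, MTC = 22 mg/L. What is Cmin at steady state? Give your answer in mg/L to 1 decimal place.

τ/t½ = 20/25 ≈ 0.8, so fraction remaining f = (1/2)^(20/25) ≈ 0.5743.
Accumulation ratio R = 1/(1 − f) ≈ 1/0.4257 ≈ 2.3491.
Single-dose peak C₀ = D/Vd = 373/59 ≈ 6.322 mg/L.
Cmax,ss = C₀/(1 − f) ≈ 6.322/0.4257 ≈ 14.851 mg/L.
Steady-state trough Cmin,ss = Cmax,ss·f ≈ 14.851 × 0.5743 ≈ 8.529 mg/L.
Trough 8.5 mg/L vs MEC 8 mg/L: adequate.

8.5 mg/L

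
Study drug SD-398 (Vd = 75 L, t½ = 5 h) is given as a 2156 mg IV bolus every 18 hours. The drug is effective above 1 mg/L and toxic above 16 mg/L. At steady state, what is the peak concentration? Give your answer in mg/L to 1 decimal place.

31.3 mg/L

τ/t½ = 18/5 ≈ 3.6, so fraction remaining f = (1/2)^(18/5) ≈ 0.0825.
Accumulation ratio R = 1/(1 − f) ≈ 1/0.9175 ≈ 1.0899.
Single-dose peak C₀ = D/Vd = 2156/75 ≈ 28.747 mg/L.
Steady-state peak Cmax,ss = C₀·R ≈ 28.747 × 1.0899 ≈ 31.331 mg/L.
Peak 31.3 mg/L vs MTC 16 mg/L: exceeds toxic threshold.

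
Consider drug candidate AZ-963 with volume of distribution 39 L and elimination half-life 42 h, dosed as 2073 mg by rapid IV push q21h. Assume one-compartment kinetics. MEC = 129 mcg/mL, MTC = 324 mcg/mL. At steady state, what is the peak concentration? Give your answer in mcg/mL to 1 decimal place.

181.5 mcg/mL

k = ln2/t½ = ln2/42 ≈ 0.016504 h⁻¹; fraction remaining f = e^(−kτ) = e^(−0.016504×21) ≈ 0.7071.
Accumulation ratio R = 1/(1 − f) ≈ 1/0.2929 ≈ 3.4141.
Each bolus raises the concentration by D/Vd = 2073/39 ≈ 53.154 mcg/mL.
Cmax,ss = C₀/(1 − f) ≈ 53.154/0.2929 ≈ 181.475 mcg/mL.
Peak 181.5 mcg/mL vs MTC 324 mcg/mL: below toxic threshold.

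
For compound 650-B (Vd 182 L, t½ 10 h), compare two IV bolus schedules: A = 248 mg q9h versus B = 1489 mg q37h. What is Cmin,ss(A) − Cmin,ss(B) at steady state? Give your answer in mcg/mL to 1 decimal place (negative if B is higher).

0.9 mcg/mL

Regimen A: f = (1/2)^(9/10) ≈ 0.5359; Cmin,ss = (248/182)·f/(1−f) ≈ 1.573 mcg/mL.
Regimen B: f = (1/2)^(37/10) ≈ 0.0769; Cmin,ss = (1489/182)·f/(1−f) ≈ 0.682 mcg/mL.
Difference ≈ 1.573 − 0.682 ≈ 0.891 mcg/mL.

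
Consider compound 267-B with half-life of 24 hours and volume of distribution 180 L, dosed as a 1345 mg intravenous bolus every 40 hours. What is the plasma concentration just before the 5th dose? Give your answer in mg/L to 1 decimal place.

3.4 mg/L

f = (1/2)^(τ/t½) = (1/2)^(40/24) ≈ 0.3150.
C₀ = D/Vd = 1345/180 ≈ 7.472 mg/L.
Before the 5th dose, 4 doses have been given. Superposition: Cmin = C₀·(f + f² + … + f^4).
≈ 7.472 × (0.3150 + 0.0992 + 0.0313 + 0.0098) ≈ 7.472 × 0.4553 ≈ 3.402 mg/L.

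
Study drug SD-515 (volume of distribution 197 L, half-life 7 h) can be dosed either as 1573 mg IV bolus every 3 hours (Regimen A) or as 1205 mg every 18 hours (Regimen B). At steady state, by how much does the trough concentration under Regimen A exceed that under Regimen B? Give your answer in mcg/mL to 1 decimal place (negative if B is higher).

Regimen A: f = (1/2)^(3/7) ≈ 0.7430; Cmin,ss = (1573/197)·f/(1−f) ≈ 23.084 mcg/mL.
Regimen B: f = (1/2)^(18/7) ≈ 0.1682; Cmin,ss = (1205/197)·f/(1−f) ≈ 1.237 mcg/mL.
Difference ≈ 23.084 − 1.237 ≈ 21.847 mcg/mL.

21.8 mcg/mL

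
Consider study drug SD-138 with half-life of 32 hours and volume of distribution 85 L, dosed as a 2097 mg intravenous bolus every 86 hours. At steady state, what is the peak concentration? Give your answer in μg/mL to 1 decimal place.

29.2 μg/mL

k = ln2/t½ = ln2/32 ≈ 0.021661 h⁻¹; fraction remaining f = e^(−kτ) = e^(−0.021661×86) ≈ 0.1552.
Accumulation ratio R = 1/(1 − f) ≈ 1/0.8448 ≈ 1.1837.
Single-dose peak C₀ = D/Vd = 2097/85 ≈ 24.671 μg/mL.
Steady-state peak Cmax,ss = C₀·R ≈ 24.671 × 1.1837 ≈ 29.203 μg/mL.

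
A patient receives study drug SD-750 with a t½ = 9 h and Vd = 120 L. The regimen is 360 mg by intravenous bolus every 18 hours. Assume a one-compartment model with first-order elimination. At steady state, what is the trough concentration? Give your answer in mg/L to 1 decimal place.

The dosing interval is 2 half-lives, so f = 2^(−2) = 0.25.
Accumulation ratio R = 1/(1 − f) = 1/0.75 = 4/3.
Single-dose peak C₀ = D/Vd = 360/120 = 3 mg/L.
Steady-state peak Cmax,ss = C₀·R = 3 × 4/3 ≈ 4.000 mg/L.
Steady-state trough Cmin,ss = Cmax,ss·f ≈ 4.000 × 0.25 ≈ 1.000 mg/L.

1.0 mg/L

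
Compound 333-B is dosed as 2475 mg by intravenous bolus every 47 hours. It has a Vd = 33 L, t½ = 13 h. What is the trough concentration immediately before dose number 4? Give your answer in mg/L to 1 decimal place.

6.7 mg/L

f = (1/2)^(τ/t½) = (1/2)^(47/13) ≈ 0.0816.
C₀ = D/Vd = 2475/33 ≈ 75.000 mg/L.
Before the 4th dose, 3 doses have been given. Superposition: Cmin = C₀·(f + f² + … + f^3).
≈ 75.000 × (0.0816 + 0.0067 + 0.0005) ≈ 75.000 × 0.0888 ≈ 6.660 mg/L.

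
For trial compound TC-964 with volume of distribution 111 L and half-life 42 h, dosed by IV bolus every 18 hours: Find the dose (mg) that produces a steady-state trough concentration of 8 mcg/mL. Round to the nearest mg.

307 mg

τ/t½ = 18/42 ≈ 0.42857, so f = (1/2)^(18/42) ≈ 0.742997.
Cmin,ss = (D/Vd)·f/(1−f), so D = Cmin,ss·Vd·(1−f)/f.
D = 8 × 111 × (1−f)/f ≈ 8 × 111 × 0.34590 ≈ 307.16 mg.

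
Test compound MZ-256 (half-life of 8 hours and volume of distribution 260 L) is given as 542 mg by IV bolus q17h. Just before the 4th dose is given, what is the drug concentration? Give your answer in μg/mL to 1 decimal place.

f = (1/2)^(τ/t½) = (1/2)^(17/8) ≈ 0.2293.
C₀ = D/Vd = 542/260 ≈ 2.085 μg/mL.
Before the 4th dose, 3 doses have been given. Superposition: Cmin = C₀·(f + f² + … + f^3).
≈ 2.085 × (0.2293 + 0.0526 + 0.0121) ≈ 2.085 × 0.2940 ≈ 0.613 μg/mL.

0.6 μg/mL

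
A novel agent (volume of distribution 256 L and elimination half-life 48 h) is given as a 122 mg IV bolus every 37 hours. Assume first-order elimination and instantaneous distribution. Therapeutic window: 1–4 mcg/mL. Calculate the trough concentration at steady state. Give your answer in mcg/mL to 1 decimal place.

k = ln2/t½ = ln2/48 ≈ 0.014441 h⁻¹; fraction remaining f = e^(−kτ) = e^(−0.014441×37) ≈ 0.5861.
Each bolus raises the concentration by D/Vd = 122/256 ≈ 0.477 mcg/mL.
Steady-state trough Cmin,ss = C₀·f/(1−f) ≈ 0.477 × 0.5861/0.4139 ≈ 0.675 mcg/mL.
Trough 0.7 mcg/mL vs MEC 1 mcg/mL: subtherapeutic.

0.7 mcg/mL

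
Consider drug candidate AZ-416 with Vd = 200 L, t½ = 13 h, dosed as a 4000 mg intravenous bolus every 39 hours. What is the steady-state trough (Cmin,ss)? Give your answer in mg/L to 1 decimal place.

The dosing interval is 3 half-lives, so f = 2^(−3) = 0.125.
Accumulation ratio R = 1/(1 − f) = 1/0.875 = 8/7.
Single-dose peak C₀ = D/Vd = 4000/200 = 20 mg/L.
Steady-state peak Cmax,ss = C₀·R = 20 × 8/7 ≈ 22.857 mg/L.
Steady-state trough Cmin,ss = Cmax,ss·f ≈ 22.857 × 0.125 ≈ 2.857 mg/L.

2.9 mg/L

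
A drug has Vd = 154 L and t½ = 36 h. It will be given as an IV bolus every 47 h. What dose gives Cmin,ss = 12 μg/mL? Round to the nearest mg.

2720 mg

τ/t½ = 47/36 ≈ 1.3056, so f = (1/2)^(47/36) ≈ 0.404565.
Cmin,ss = (D/Vd)·f/(1−f), so D = Cmin,ss·Vd·(1−f)/f.
D = 12 × 154 × (1−f)/f ≈ 12 × 154 × 1.47179 ≈ 2719.87 mg.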